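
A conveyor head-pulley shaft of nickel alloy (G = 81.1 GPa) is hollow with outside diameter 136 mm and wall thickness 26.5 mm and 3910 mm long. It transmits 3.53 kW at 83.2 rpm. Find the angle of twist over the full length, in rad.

6.75e-4 rad

ω = 2π·83.2/60 = 8.713 rad/s, so T = P/ω = 3.53×10³ / 8.713 = 405.2 N·m.
J = π(d_o⁴ − d_i⁴)/32 = π(0.136⁴ − 0.0830⁴)/32 = 2.893×10^-5 m⁴.
θ = T·L/(G·J) = 405.2 × 3.91 / (81.1×10⁹ × 2.893×10^-5) = 6.753×10^-4 rad.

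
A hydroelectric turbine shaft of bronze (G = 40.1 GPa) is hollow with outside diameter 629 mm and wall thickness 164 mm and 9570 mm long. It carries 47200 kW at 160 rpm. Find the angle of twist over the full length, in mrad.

46.2 mrad

ω = 2π·160/60 = 16.76 rad/s, so T = P/ω = 47200×10³ / 16.76 = 2.817e6 N·m.
J = π(d_o⁴ − d_i⁴)/32 = π(0.629⁴ − 0.301⁴)/32 = 0.01456 m⁴.
θ = T·L/(G·J) = 2.817e6 × 9.57 / (40.1×10⁹ × 0.01456) = 0.04617 rad.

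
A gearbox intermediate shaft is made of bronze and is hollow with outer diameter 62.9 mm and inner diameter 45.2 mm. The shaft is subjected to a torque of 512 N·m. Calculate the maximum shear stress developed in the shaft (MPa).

14.3 MPa

J = π(d_o⁴ − d_i⁴)/32 = π(0.0629⁴ − 0.0452⁴)/32 = 1.127×10^-6 m⁴.
τ_max = T·r/J = 512.0 × 0.0314 / 1.127×10^-6 = 1.429×10^7 Pa.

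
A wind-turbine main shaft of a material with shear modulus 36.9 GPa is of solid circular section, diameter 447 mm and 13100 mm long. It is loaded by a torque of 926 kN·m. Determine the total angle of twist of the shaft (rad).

J = πd⁴/32 = π(0.447)⁴/32 = 3.919×10^-3 m⁴.
θ = T·L/(G·J) = 926000 × 13.1 / (36.9×10⁹ × 3.919×10^-3) = 0.08387 rad.

0.0839 rad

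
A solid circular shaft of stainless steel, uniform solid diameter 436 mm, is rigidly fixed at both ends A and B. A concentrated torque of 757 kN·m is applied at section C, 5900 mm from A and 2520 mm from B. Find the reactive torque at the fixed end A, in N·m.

With uniform GJ and both ends fixed, compatibility θ_AC = θ_CB gives T_A·a = T_B·b, together with T_A + T_B = T₀.
T_A = T₀·b/(a+b) = 757000·2520/8420 = 226600 N·m; T_B = 530400 N·m.

227000 N·m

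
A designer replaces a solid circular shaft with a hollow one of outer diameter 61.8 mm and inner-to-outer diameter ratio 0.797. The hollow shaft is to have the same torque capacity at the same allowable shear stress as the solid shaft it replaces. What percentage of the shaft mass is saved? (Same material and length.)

48.5 %

Equal τ_max and T ⇒ the solid shaft needs d_s³ = d_o³(1−k⁴), so d_s = 61.8·(1−0.797⁴)^(1/3) = 52.02 mm.
Area ratio A_h/A_s = d_o²(1−k²)/d_s² = (1−k²)/(1−k⁴)^(2/3) = 0.5148.
Mass saving = 1 − 0.5148 = 48.5 %.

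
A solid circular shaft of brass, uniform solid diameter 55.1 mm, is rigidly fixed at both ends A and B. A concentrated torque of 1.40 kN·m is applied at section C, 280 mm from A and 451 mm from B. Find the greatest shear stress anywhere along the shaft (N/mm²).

26.3 N/mm²

With uniform GJ and both ends fixed, compatibility θ_AC = θ_CB gives T_A·a = T_B·b, together with T_A + T_B = T₀.
T_A = T₀·b/(a+b) = 1400·451/731.0 = 863.7 N·m; T_B = 536.3 N·m.
τ in each portion: τ_AC = 2.63×10^7 Pa, τ_CB = 1.63×10^7 Pa; maximum is in AC.
τ_max = T_AC·r/J = 863.7·0.0276/9.05×10^-7 = 2.630×10^7 Pa.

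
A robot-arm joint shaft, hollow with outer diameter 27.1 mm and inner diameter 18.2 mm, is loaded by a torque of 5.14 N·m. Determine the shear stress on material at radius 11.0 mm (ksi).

0.194 ksi

J = π(d_o⁴ − d_i⁴)/32 = π(0.0271⁴ − 0.0182⁴)/32 = 4.218×10^-8 m⁴.
Shear stress varies linearly with radius: τ = T·r/J = 5.140 × 0.0110 / 4.218×10^-8 = 1.340×10^6 Pa.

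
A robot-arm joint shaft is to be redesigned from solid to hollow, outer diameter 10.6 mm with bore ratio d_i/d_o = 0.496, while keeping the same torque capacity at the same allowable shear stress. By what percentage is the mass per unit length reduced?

21.4 %

Equal τ_max and T ⇒ the solid shaft needs d_s³ = d_o³(1−k⁴), so d_s = 10.6·(1−0.496⁴)^(1/3) = 10.38 mm.
Area ratio A_h/A_s = d_o²(1−k²)/d_s² = (1−k²)/(1−k⁴)^(2/3) = 0.7860.
Mass saving = 1 − 0.7860 = 21.4 %.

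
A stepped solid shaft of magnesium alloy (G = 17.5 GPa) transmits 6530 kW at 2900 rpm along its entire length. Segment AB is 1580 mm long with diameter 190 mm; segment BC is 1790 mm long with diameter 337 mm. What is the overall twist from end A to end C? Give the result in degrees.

0.969°

ω = 2π·2900/60 = 303.7 rad/s, so T = P/ω = 6530×10³ / 303.7 = 21500 N·m.
J_AB = π(0.190)⁴/32 = 1.28×10^-4 m⁴; J_BC = π(0.337)⁴/32 = 1.27×10^-3 m⁴.
θ = (T/G)·Σ L_i/J_i = (21500/17.5×10⁹)·(1.58/1.28×10^-4 + 1.79/1.27×10^-3) = 0.01691 rad.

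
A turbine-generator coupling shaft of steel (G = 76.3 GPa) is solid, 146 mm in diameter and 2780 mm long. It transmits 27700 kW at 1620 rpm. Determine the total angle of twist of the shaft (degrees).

7.64°

ω = 2π·1620/60 = 169.6 rad/s, so T = P/ω = 27700×10³ / 169.6 = 163300 N·m.
J = πd⁴/32 = π(0.146)⁴/32 = 4.461×10^-5 m⁴.
θ = T·L/(G·J) = 163300 × 2.78 / (76.3×10⁹ × 4.461×10^-5) = 0.1334 rad.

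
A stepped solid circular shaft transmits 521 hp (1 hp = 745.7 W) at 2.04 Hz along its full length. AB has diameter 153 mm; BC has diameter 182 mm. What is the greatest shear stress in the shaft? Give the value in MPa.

ω = 2π·2.04 = 12.82 rad/s, so T = P/ω = 521×745.7 / 12.82 = 30310 N·m.
Under the same torque, τ_max = 16T/(πd³) is largest where d is smallest — segment AB (d = 153 mm).
τ_max = 16·30310/(π·(0.153)³) = 4.310×10^7 Pa.

43.1 MPa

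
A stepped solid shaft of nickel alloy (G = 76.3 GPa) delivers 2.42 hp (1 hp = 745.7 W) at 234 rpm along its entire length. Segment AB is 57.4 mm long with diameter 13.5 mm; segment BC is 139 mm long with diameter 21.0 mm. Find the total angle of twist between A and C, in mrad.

24.0 mrad

ω = 2π·234/60 = 24.50 rad/s, so T = P/ω = 2.42×745.7 / 24.50 = 73.64 N·m.
J_AB = π(0.0135)⁴/32 = 3.26×10^-9 m⁴; J_BC = π(0.0210)⁴/32 = 1.91×10^-8 m⁴.
θ = (T/G)·Σ L_i/J_i = (73.64/76.3×10⁹)·(0.0574/3.26×10^-9 + 0.139/1.91×10^-8) = 0.02402 rad.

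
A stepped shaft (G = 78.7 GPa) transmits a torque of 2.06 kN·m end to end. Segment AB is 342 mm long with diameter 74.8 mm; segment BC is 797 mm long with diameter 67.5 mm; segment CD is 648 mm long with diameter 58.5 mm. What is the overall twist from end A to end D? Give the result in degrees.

J_AB = π(0.0748)⁴/32 = 3.07×10^-6 m⁴; J_BC = π(0.0675)⁴/32 = 2.04×10^-6 m⁴; J_CD = π(0.0585)⁴/32 = 1.15×10^-6 m⁴.
θ = (T/G)·Σ L_i/J_i = (2060/78.7×10⁹)·(0.342/3.07×10^-6 + 0.797/2.04×10^-6 + 0.648/1.15×10^-6) = 0.02790 rad.

1.60°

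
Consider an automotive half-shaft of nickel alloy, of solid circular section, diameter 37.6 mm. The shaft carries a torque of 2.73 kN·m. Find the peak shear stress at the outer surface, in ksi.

37.9 ksi

J = πd⁴/32 = π(0.0376)⁴/32 = 1.962×10^-7 m⁴.
τ_max = T·r/J = 2730 × 0.0188 / 1.962×10^-7 = 2.616×10^8 Pa.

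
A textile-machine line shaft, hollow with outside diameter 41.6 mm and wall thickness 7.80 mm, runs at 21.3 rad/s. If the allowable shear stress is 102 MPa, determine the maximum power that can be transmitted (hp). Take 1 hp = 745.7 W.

34.9 hp

J = π(d_o⁴ − d_i⁴)/32 = π(0.0416⁴ − 0.0260⁴)/32 = 2.492×10^-7 m⁴.
T_max = τ_allow·J/r = 1.02×10^8 × 2.492×10^-7 / 0.0208 = 1222 N·m.
ω = 21.3 rad/s, so P_max = T_max·ω = 2.602×10^4 W.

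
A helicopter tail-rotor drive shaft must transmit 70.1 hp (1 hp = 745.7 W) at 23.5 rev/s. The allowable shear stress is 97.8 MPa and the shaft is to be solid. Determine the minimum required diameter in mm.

ω = 2π·23.5 = 147.7 rad/s, so T = P/ω = 70.1×745.7 / 147.7 = 354.0 N·m.
For a solid shaft τ_max = 16T/(πd³), so d = (16T/(π τ_allow))^(1/3) = (16·354.0/(π·9.78×10^7))^(1/3) = 0.02642 m.

26.4 mm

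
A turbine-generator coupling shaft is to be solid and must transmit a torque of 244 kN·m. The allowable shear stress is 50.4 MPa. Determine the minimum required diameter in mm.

For a solid shaft τ_max = 16T/(πd³), so d = (16T/(π τ_allow))^(1/3) = (16·244000/(π·5.04×10^7))^(1/3) = 0.2911 m.

291 mm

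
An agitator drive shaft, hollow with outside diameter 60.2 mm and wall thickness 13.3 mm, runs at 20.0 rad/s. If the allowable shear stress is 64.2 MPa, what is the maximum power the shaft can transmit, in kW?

49.7 kW

J = π(d_o⁴ − d_i⁴)/32 = π(0.0602⁴ − 0.0336⁴)/32 = 1.164×10^-6 m⁴.
T_max = τ_allow·J/r = 6.42×10^7 × 1.164×10^-6 / 0.0301 = 2483 N·m.
ω = 20.0 rad/s, so P_max = T_max·ω = 4.967×10^4 W.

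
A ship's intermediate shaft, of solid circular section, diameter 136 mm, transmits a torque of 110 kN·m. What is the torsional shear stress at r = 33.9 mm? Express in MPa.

J = πd⁴/32 = π(0.136)⁴/32 = 3.359×10^-5 m⁴.
Shear stress varies linearly with radius: τ = T·r/J = 110000 × 0.0339 / 3.359×10^-5 = 1.110×10^8 Pa.

111 MPa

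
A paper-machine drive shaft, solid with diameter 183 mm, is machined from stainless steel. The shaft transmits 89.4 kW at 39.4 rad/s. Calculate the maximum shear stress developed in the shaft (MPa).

1.89 MPa

ω = 39.4 rad/s, so T = P/ω = 89.4×10³ / 39.40 = 2269 N·m.
J = πd⁴/32 = π(0.183)⁴/32 = 1.101×10^-4 m⁴.
τ_max = T·r/J = 2269 × 0.0915 / 1.101×10^-4 = 1.886×10^6 Pa.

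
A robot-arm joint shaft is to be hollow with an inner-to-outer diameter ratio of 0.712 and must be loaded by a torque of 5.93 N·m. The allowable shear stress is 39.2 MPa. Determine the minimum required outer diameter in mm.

For a hollow shaft with d_i/d_o = 0.712: τ_max = 16T/(π d_o³ (1−k⁴)), so d_o = [16T/(π τ_allow (1−k⁴))]^(1/3) = [16·5.930/(π·3.92×10^7·0.7430)]^(1/3) = 0.01012 m.

10.1 mm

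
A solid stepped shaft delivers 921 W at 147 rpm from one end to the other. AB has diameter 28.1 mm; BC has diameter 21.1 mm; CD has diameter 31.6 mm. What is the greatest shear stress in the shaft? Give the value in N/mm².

ω = 2π·147/60 = 15.39 rad/s, so T = P/ω = 921 / 15.39 = 59.83 N·m.
Under the same torque, τ_max = 16T/(πd³) is largest where d is smallest — segment BC (d = 21.1 mm).
τ_max = 16·59.83/(π·(0.0211)³) = 3.244×10^7 Pa.

32.4 N/mm²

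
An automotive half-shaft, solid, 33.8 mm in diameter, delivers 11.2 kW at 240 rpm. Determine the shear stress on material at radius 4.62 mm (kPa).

ω = 2π·240/60 = 25.13 rad/s, so T = P/ω = 11.2×10³ / 25.13 = 445.6 N·m.
J = πd⁴/32 = π(0.0338)⁴/32 = 1.281×10^-7 m⁴.
Shear stress varies linearly with radius: τ = T·r/J = 445.6 × 0.00462 / 1.281×10^-7 = 1.607×10^7 Pa.

16100 kPa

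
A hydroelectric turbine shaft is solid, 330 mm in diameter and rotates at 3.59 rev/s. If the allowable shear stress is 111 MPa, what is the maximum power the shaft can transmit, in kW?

J = πd⁴/32 = π(0.330)⁴/32 = 1.164×10^-3 m⁴.
T_max = τ_allow·J/r = 1.11×10^8 × 1.164×10^-3 / 0.165 = 783200 N·m.
ω = 2π·3.59 = 22.56 rad/s, so P_max = T_max·ω = 1.767×10^7 W.

17700 kW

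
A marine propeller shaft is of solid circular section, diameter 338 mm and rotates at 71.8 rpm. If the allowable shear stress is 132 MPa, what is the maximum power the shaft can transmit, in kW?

7530 kW

J = πd⁴/32 = π(0.338)⁴/32 = 1.281×10^-3 m⁴.
T_max = τ_allow·J/r = 1.32×10^8 × 1.281×10^-3 / 0.169 = 1.001e6 N·m.
ω = 2π·71.8/60 = 7.519 rad/s, so P_max = T_max·ω = 7.525×10^6 W.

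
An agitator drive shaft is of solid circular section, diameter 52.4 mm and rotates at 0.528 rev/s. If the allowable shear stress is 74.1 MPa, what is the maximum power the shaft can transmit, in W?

J = πd⁴/32 = π(0.0524)⁴/32 = 7.402×10^-7 m⁴.
T_max = τ_allow·J/r = 7.41×10^7 × 7.402×10^-7 / 0.0262 = 2093 N·m.
ω = 2π·0.528 = 3.318 rad/s, so P_max = T_max·ω = 6945 W.

6940 W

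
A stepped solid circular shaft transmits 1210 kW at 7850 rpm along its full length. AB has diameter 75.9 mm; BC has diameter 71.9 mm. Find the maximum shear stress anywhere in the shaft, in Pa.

ω = 2π·7850/60 = 822.1 rad/s, so T = P/ω = 1210×10³ / 822.1 = 1472 N·m.
Under the same torque, τ_max = 16T/(πd³) is largest where d is smallest — segment BC (d = 71.9 mm).
τ_max = 16·1472/(π·(0.0719)³) = 2.017×10^7 Pa.

2.02e7 Pa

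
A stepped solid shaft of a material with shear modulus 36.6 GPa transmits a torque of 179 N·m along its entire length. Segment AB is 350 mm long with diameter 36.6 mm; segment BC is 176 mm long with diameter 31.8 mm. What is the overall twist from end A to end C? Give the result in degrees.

1.05°

J_AB = π(0.0366)⁴/32 = 1.76×10^-7 m⁴; J_BC = π(0.0318)⁴/32 = 1.00×10^-7 m⁴.
θ = (T/G)·Σ L_i/J_i = (179.0/36.6×10⁹)·(0.350/1.76×10^-7 + 0.176/1.00×10^-7) = 0.01829 rad.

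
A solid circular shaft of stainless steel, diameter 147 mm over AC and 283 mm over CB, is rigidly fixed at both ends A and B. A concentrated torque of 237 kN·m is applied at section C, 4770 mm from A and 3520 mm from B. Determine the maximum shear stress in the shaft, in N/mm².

50.5 N/mm²

Compatibility: T_A·a/J_AC = T_B·b/J_CB with T_A + T_B = T₀.
J_AC = 4.58×10^-5 m⁴, J_CB = 6.30×10^-4 m⁴, so T_A = T₀·(J_AC/a)/((J_AC/a)+(J_CB/b)) = 12080 N·m, T_B = 224900 N·m.
τ in each portion: τ_AC = 1.94×10^7 Pa, τ_CB = 5.05×10^7 Pa; maximum is in CB.
τ_max = T_CB·r/J = 224900·0.141/6.30×10^-4 = 5.054×10^7 Pa.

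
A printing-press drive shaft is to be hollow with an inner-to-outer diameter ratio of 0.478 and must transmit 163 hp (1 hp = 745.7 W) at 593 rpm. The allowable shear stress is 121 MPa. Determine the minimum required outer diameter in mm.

44.3 mm

ω = 2π·593/60 = 62.10 rad/s, so T = P/ω = 163×745.7 / 62.10 = 1957 N·m.
For a hollow shaft with d_i/d_o = 0.478: τ_max = 16T/(π d_o³ (1−k⁴)), so d_o = [16T/(π τ_allow (1−k⁴))]^(1/3) = [16·1957/(π·1.21×10^8·0.9478)]^(1/3) = 0.04430 m.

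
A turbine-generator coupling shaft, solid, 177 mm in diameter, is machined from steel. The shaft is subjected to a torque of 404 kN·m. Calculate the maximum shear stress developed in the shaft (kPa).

J = πd⁴/32 = π(0.177)⁴/32 = 9.636×10^-5 m⁴.
τ_max = T·r/J = 404000 × 0.0885 / 9.636×10^-5 = 3.710×10^8 Pa.

371000 kPa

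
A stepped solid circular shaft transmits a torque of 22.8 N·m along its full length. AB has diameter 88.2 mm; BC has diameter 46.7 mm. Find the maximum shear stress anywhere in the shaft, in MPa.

1.14 MPa

Under the same torque, τ_max = 16T/(πd³) is largest where d is smallest — segment BC (d = 46.7 mm).
τ_max = 16·22.80/(π·(0.0467)³) = 1.140×10^6 Pa.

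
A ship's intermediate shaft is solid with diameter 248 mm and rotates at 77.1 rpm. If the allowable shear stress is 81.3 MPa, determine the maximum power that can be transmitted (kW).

J = πd⁴/32 = π(0.248)⁴/32 = 3.714×10^-4 m⁴.
T_max = τ_allow·J/r = 8.13×10^7 × 3.714×10^-4 / 0.124 = 243500 N·m.
ω = 2π·77.1/60 = 8.074 rad/s, so P_max = T_max·ω = 1.966×10^6 W.

1970 kW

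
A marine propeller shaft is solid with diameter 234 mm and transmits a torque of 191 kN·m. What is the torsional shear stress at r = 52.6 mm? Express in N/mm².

34.1 N/mm²

J = πd⁴/32 = π(0.234)⁴/32 = 2.943×10^-4 m⁴.
Shear stress varies linearly with radius: τ = T·r/J = 191000 × 0.0526 / 2.943×10^-4 = 3.413×10^7 Pa.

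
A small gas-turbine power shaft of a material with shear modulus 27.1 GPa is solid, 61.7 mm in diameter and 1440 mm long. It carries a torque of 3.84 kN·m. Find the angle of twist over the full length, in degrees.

J = πd⁴/32 = π(0.0617)⁴/32 = 1.423×10^-6 m⁴.
θ = T·L/(G·J) = 3840 × 1.44 / (27.1×10⁹ × 1.423×10^-6) = 0.1434 rad.

8.22°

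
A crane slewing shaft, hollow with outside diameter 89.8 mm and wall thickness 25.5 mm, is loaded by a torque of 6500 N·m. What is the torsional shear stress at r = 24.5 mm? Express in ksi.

3.75 ksi

J = π(d_o⁴ − d_i⁴)/32 = π(0.0898⁴ − 0.0388⁴)/32 = 6.162×10^-6 m⁴.
Shear stress varies linearly with radius: τ = T·r/J = 6500 × 0.0245 / 6.162×10^-6 = 2.585×10^7 Pa.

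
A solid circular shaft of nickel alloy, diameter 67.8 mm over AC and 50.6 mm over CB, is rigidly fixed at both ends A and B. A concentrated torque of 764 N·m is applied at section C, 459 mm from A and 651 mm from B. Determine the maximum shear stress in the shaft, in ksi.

1.49 ksi

Compatibility: T_A·a/J_AC = T_B·b/J_CB with T_A + T_B = T₀.
J_AC = 2.07×10^-6 m⁴, J_CB = 6.44×10^-7 m⁴, so T_A = T₀·(J_AC/a)/((J_AC/a)+(J_CB/b)) = 626.9 N·m, T_B = 137.1 N·m.
τ in each portion: τ_AC = 1.02×10^7 Pa, τ_CB = 5.39×10^6 Pa; maximum is in AC.
τ_max = T_AC·r/J = 626.9·0.0339/2.07×10^-6 = 1.024×10^7 Pa.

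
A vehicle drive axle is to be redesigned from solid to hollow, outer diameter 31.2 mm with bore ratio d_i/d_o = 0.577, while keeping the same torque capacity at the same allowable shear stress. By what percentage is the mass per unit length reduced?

27.9 %

Equal τ_max and T ⇒ the solid shaft needs d_s³ = d_o³(1−k⁴), so d_s = 31.2·(1−0.577⁴)^(1/3) = 30.00 mm.
Area ratio A_h/A_s = d_o²(1−k²)/d_s² = (1−k²)/(1−k⁴)^(2/3) = 0.7214.
Mass saving = 1 − 0.7214 = 27.9 %.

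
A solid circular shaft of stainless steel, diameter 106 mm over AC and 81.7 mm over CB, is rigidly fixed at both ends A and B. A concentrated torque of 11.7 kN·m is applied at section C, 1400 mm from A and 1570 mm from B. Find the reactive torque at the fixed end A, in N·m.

8900 N·m

Compatibility: T_A·a/J_AC = T_B·b/J_CB with T_A + T_B = T₀.
J_AC = 1.24×10^-5 m⁴, J_CB = 4.37×10^-6 m⁴, so T_A = T₀·(J_AC/a)/((J_AC/a)+(J_CB/b)) = 8899 N·m, T_B = 2801 N·m.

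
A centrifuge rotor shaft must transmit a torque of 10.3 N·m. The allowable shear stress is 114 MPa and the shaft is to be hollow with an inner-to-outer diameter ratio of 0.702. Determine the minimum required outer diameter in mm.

For a hollow shaft with d_i/d_o = 0.702: τ_max = 16T/(π d_o³ (1−k⁴)), so d_o = [16T/(π τ_allow (1−k⁴))]^(1/3) = [16·10.30/(π·1.14×10^8·0.7571)]^(1/3) = 0.008470 m.

8.47 mm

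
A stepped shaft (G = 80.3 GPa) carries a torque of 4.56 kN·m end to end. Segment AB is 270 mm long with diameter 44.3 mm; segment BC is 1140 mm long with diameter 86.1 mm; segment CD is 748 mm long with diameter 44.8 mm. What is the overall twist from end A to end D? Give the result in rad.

0.160 rad

J_AB = π(0.0443)⁴/32 = 3.78×10^-7 m⁴; J_BC = π(0.0861)⁴/32 = 5.40×10^-6 m⁴; J_CD = π(0.0448)⁴/32 = 3.95×10^-7 m⁴.
θ = (T/G)·Σ L_i/J_i = (4560/80.3×10⁹)·(0.270/3.78×10^-7 + 1.14/5.40×10^-6 + 0.748/3.95×10^-7) = 0.1600 rad.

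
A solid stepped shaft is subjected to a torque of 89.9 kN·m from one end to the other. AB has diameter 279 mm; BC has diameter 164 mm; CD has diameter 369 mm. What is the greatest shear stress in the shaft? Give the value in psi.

15100 psi

Under the same torque, τ_max = 16T/(πd³) is largest where d is smallest — segment BC (d = 164 mm).
τ_max = 16·89900/(π·(0.164)³) = 1.038×10^8 Pa.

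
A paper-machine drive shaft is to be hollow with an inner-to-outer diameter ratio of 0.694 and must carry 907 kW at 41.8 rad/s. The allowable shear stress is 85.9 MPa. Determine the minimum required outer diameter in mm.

119 mm

ω = 41.8 rad/s, so T = P/ω = 907×10³ / 41.80 = 21700 N·m.
For a hollow shaft with d_i/d_o = 0.694: τ_max = 16T/(π d_o³ (1−k⁴)), so d_o = [16T/(π τ_allow (1−k⁴))]^(1/3) = [16·21700/(π·8.59×10^7·0.7680)]^(1/3) = 0.1188 m.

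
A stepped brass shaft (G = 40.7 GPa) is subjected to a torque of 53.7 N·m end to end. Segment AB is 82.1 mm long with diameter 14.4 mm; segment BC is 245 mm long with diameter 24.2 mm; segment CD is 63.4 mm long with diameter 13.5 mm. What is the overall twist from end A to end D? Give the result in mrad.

J_AB = π(0.0144)⁴/32 = 4.22×10^-9 m⁴; J_BC = π(0.0242)⁴/32 = 3.37×10^-8 m⁴; J_CD = π(0.0135)⁴/32 = 3.26×10^-9 m⁴.
θ = (T/G)·Σ L_i/J_i = (53.70/40.7×10⁹)·(0.0821/4.22×10^-9 + 0.245/3.37×10^-8 + 0.0634/3.26×10^-9) = 0.06091 rad.

60.9 mrad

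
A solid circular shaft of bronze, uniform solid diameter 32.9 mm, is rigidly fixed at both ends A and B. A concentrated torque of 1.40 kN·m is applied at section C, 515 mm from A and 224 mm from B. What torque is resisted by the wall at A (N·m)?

424 N·m

With uniform GJ and both ends fixed, compatibility θ_AC = θ_CB gives T_A·a = T_B·b, together with T_A + T_B = T₀.
T_A = T₀·b/(a+b) = 1400·224/739.0 = 424.4 N·m; T_B = 975.6 N·m.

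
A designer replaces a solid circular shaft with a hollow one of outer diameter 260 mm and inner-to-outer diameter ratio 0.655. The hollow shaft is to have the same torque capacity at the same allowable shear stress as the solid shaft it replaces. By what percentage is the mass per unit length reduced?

34.6 %

Equal τ_max and T ⇒ the solid shaft needs d_s³ = d_o³(1−k⁴), so d_s = 260·(1−0.655⁴)^(1/3) = 243.0 mm.
Area ratio A_h/A_s = d_o²(1−k²)/d_s² = (1−k²)/(1−k⁴)^(2/3) = 0.6539.
Mass saving = 1 − 0.6539 = 34.6 %.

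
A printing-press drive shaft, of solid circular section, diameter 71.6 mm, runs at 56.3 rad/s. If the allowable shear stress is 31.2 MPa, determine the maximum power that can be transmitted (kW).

J = πd⁴/32 = π(0.0716)⁴/32 = 2.580×10^-6 m⁴.
T_max = τ_allow·J/r = 3.12×10^7 × 2.580×10^-6 / 0.0358 = 2249 N·m.
ω = 56.3 rad/s, so P_max = T_max·ω = 1.266×10^5 W.

127 kW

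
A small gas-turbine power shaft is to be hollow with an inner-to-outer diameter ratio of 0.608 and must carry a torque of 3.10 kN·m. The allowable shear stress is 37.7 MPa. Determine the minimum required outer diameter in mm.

For a hollow shaft with d_i/d_o = 0.608: τ_max = 16T/(π d_o³ (1−k⁴)), so d_o = [16T/(π τ_allow (1−k⁴))]^(1/3) = [16·3100/(π·3.77×10^7·0.8633)]^(1/3) = 0.07857 m.

78.6 mm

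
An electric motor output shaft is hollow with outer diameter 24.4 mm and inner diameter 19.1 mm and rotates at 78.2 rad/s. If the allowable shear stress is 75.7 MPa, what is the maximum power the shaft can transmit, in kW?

10.5 kW

J = π(d_o⁴ − d_i⁴)/32 = π(0.0244⁴ − 0.0191⁴)/32 = 2.173×10^-8 m⁴.
T_max = τ_allow·J/r = 7.57×10^7 × 2.173×10^-8 / 0.0122 = 134.8 N·m.
ω = 78.2 rad/s, so P_max = T_max·ω = 1.055×10^4 W.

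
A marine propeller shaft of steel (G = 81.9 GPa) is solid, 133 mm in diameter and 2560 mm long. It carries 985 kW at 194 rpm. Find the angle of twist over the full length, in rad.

0.0493 rad

ω = 2π·194/60 = 20.32 rad/s, so T = P/ω = 985×10³ / 20.32 = 48480 N·m.
J = πd⁴/32 = π(0.133)⁴/32 = 3.072×10^-5 m⁴.
θ = T·L/(G·J) = 48480 × 2.56 / (81.9×10⁹ × 3.072×10^-5) = 0.04934 rad.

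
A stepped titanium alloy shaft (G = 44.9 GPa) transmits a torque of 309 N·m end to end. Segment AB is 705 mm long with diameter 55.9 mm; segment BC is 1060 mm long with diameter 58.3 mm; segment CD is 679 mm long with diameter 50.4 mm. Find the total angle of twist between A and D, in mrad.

18.9 mrad

J_AB = π(0.0559)⁴/32 = 9.59×10^-7 m⁴; J_BC = π(0.0583)⁴/32 = 1.13×10^-6 m⁴; J_CD = π(0.0504)⁴/32 = 6.33×10^-7 m⁴.
θ = (T/G)·Σ L_i/J_i = (309.0/44.9×10⁹)·(0.705/9.59×10^-7 + 1.06/1.13×10^-6 + 0.679/6.33×10^-7) = 0.01887 rad.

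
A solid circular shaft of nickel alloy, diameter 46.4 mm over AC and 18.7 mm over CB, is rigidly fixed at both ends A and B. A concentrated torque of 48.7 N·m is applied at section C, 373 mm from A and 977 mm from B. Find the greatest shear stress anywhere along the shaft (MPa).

2.46 MPa

Compatibility: T_A·a/J_AC = T_B·b/J_CB with T_A + T_B = T₀.
J_AC = 4.55×10^-7 m⁴, J_CB = 1.20×10^-8 m⁴, so T_A = T₀·(J_AC/a)/((J_AC/a)+(J_CB/b)) = 48.21 N·m, T_B = 0.4856 N·m.
τ in each portion: τ_AC = 2.46×10^6 Pa, τ_CB = 3.78×10^5 Pa; maximum is in AC.
τ_max = T_AC·r/J = 48.21·0.0232/4.55×10^-7 = 2.458×10^6 Pa.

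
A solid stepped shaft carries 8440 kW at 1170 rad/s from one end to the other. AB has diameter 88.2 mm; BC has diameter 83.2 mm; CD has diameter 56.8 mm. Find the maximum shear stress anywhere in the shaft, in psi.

29100 psi

ω = 1170 rad/s, so T = P/ω = 8440×10³ / 1170 = 7214 N·m.
Under the same torque, τ_max = 16T/(πd³) is largest where d is smallest — segment CD (d = 56.8 mm).
τ_max = 16·7214/(π·(0.0568)³) = 2.005×10^8 Pa.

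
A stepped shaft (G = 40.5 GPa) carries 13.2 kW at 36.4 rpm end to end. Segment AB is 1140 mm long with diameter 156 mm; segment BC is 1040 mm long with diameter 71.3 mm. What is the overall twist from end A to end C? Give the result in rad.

0.0367 rad

ω = 2π·36.4/60 = 3.812 rad/s, so T = P/ω = 13.2×10³ / 3.812 = 3463 N·m.
J_AB = π(0.156)⁴/32 = 5.81×10^-5 m⁴; J_BC = π(0.0713)⁴/32 = 2.54×10^-6 m⁴.
θ = (T/G)·Σ L_i/J_i = (3463/40.5×10⁹)·(1.14/5.81×10^-5 + 1.04/2.54×10^-6) = 0.03672 rad.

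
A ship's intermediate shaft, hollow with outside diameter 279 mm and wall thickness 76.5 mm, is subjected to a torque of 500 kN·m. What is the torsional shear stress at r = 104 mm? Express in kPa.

91200 kPa

J = π(d_o⁴ − d_i⁴)/32 = π(0.279⁴ − 0.126⁴)/32 = 5.701×10^-4 m⁴.
Shear stress varies linearly with radius: τ = T·r/J = 500000 × 0.104 / 5.701×10^-4 = 9.121×10^7 Pa.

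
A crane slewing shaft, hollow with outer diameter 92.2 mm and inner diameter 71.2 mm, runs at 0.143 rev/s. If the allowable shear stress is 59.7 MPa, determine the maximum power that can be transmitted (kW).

5.32 kW

J = π(d_o⁴ − d_i⁴)/32 = π(0.0922⁴ − 0.0712⁴)/32 = 4.572×10^-6 m⁴.
T_max = τ_allow·J/r = 5.97×10^7 × 4.572×10^-6 / 0.0461 = 5920 N·m.
ω = 2π·0.143 = 0.8985 rad/s, so P_max = T_max·ω = 5319 W.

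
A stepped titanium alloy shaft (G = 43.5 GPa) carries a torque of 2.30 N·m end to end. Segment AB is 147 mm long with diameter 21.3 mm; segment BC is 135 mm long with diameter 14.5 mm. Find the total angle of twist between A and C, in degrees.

J_AB = π(0.0213)⁴/32 = 2.02×10^-8 m⁴; J_BC = π(0.0145)⁴/32 = 4.34×10^-9 m⁴.
θ = (T/G)·Σ L_i/J_i = (2.300/43.5×10⁹)·(0.147/2.02×10^-8 + 0.135/4.34×10^-9) = 2.029×10^-3 rad.

0.116°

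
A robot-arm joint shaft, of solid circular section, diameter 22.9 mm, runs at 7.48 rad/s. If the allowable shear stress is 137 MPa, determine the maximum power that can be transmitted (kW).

2.42 kW

J = πd⁴/32 = π(0.0229)⁴/32 = 2.700×10^-8 m⁴.
T_max = τ_allow·J/r = 1.37×10^8 × 2.700×10^-8 / 0.0115 = 323.0 N·m.
ω = 7.48 rad/s, so P_max = T_max·ω = 2416 W.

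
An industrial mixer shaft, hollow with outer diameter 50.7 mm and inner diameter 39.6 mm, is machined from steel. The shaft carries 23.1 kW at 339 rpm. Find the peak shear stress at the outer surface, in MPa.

ω = 2π·339/60 = 35.50 rad/s, so T = P/ω = 23.1×10³ / 35.50 = 650.7 N·m.
J = π(d_o⁴ − d_i⁴)/32 = π(0.0507⁴ − 0.0396⁴)/32 = 4.073×10^-7 m⁴.
τ_max = T·r/J = 650.7 × 0.0254 / 4.073×10^-7 = 4.050×10^7 Pa.

40.5 MPa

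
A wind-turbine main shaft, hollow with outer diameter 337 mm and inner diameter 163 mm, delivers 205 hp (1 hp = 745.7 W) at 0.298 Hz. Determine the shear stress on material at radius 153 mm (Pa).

ω = 2π·0.298 = 1.872 rad/s, so T = P/ω = 205×745.7 / 1.872 = 81640 N·m.
J = π(d_o⁴ − d_i⁴)/32 = π(0.337⁴ − 0.163⁴)/32 = 1.197×10^-3 m⁴.
Shear stress varies linearly with radius: τ = T·r/J = 81640 × 0.153 / 1.197×10^-3 = 1.044×10^7 Pa.

1.04e7 Pa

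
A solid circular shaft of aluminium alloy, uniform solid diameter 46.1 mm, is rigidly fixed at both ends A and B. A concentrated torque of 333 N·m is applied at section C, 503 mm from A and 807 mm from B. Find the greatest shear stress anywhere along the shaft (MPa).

10.7 MPa

With uniform GJ and both ends fixed, compatibility θ_AC = θ_CB gives T_A·a = T_B·b, together with T_A + T_B = T₀.
T_A = T₀·b/(a+b) = 333.0·807/1310 = 205.1 N·m; T_B = 127.9 N·m.
τ in each portion: τ_AC = 1.07×10^7 Pa, τ_CB = 6.65×10^6 Pa; maximum is in AC.
τ_max = T_AC·r/J = 205.1·0.0231/4.43×10^-7 = 1.066×10^7 Pa.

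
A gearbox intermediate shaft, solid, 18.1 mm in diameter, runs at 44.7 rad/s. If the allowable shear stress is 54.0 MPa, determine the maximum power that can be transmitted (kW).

2.81 kW

J = πd⁴/32 = π(0.0181)⁴/32 = 1.054×10^-8 m⁴.
T_max = τ_allow·J/r = 5.40×10^7 × 1.054×10^-8 / 0.00905 = 62.87 N·m.
ω = 44.7 rad/s, so P_max = T_max·ω = 2810 W.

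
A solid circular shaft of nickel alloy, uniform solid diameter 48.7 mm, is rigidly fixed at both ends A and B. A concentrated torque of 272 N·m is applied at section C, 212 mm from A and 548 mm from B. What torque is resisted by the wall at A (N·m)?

With uniform GJ and both ends fixed, compatibility θ_AC = θ_CB gives T_A·a = T_B·b, together with T_A + T_B = T₀.
T_A = T₀·b/(a+b) = 272.0·548/760.0 = 196.1 N·m; T_B = 75.87 N·m.

196 N·m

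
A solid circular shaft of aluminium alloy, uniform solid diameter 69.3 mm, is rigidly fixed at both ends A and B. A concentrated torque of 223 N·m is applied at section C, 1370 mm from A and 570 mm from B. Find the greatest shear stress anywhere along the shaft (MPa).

2.41 MPa

With uniform GJ and both ends fixed, compatibility θ_AC = θ_CB gives T_A·a = T_B·b, together with T_A + T_B = T₀.
T_A = T₀·b/(a+b) = 223.0·570/1940 = 65.52 N·m; T_B = 157.5 N·m.
τ in each portion: τ_AC = 1.00×10^6 Pa, τ_CB = 2.41×10^6 Pa; maximum is in CB.
τ_max = T_CB·r/J = 157.5·0.0347/2.26×10^-6 = 2.410×10^6 Pa.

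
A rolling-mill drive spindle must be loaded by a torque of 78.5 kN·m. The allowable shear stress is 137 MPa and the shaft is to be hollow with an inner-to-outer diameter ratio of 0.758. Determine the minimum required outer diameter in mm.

For a hollow shaft with d_i/d_o = 0.758: τ_max = 16T/(π d_o³ (1−k⁴)), so d_o = [16T/(π τ_allow (1−k⁴))]^(1/3) = [16·78500/(π·1.37×10^8·0.6699)]^(1/3) = 0.1633 m.

163 mm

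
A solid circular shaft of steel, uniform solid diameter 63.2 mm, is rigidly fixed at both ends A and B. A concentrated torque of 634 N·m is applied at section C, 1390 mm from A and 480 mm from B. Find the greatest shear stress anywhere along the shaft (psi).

With uniform GJ and both ends fixed, compatibility θ_AC = θ_CB gives T_A·a = T_B·b, together with T_A + T_B = T₀.
T_A = T₀·b/(a+b) = 634.0·480/1870 = 162.7 N·m; T_B = 471.3 N·m.
τ in each portion: τ_AC = 3.28×10^6 Pa, τ_CB = 9.51×10^6 Pa; maximum is in CB.
τ_max = T_CB·r/J = 471.3·0.0316/1.57×10^-6 = 9.508×10^6 Pa.

1380 psi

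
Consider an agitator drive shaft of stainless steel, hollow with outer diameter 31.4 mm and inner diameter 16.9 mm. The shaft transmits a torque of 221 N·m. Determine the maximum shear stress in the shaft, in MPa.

39.7 MPa

J = π(d_o⁴ − d_i⁴)/32 = π(0.0314⁴ − 0.0169⁴)/32 = 8.743×10^-8 m⁴.
τ_max = T·r/J = 221.0 × 0.0157 / 8.743×10^-8 = 3.969×10^7 Pa.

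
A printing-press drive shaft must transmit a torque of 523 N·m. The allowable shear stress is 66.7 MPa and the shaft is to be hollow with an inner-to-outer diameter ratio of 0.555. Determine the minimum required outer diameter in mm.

For a hollow shaft with d_i/d_o = 0.555: τ_max = 16T/(π d_o³ (1−k⁴)), so d_o = [16T/(π τ_allow (1−k⁴))]^(1/3) = [16·523.0/(π·6.67×10^7·0.9051)]^(1/3) = 0.03534 m.

35.3 mm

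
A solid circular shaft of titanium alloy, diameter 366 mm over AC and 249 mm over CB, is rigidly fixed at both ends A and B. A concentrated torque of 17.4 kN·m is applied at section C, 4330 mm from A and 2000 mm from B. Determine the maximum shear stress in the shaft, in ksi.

Compatibility: T_A·a/J_AC = T_B·b/J_CB with T_A + T_B = T₀.
J_AC = 1.76×10^-3 m⁴, J_CB = 3.77×10^-4 m⁴, so T_A = T₀·(J_AC/a)/((J_AC/a)+(J_CB/b)) = 11890 N·m, T_B = 5513 N·m.
τ in each portion: τ_AC = 1.23×10^6 Pa, τ_CB = 1.82×10^6 Pa; maximum is in CB.
τ_max = T_CB·r/J = 5513·0.124/3.77×10^-4 = 1.819×10^6 Pa.

0.264 ksi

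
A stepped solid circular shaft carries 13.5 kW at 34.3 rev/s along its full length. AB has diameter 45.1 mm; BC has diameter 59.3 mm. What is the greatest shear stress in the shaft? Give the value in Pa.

ω = 2π·34.3 = 215.5 rad/s, so T = P/ω = 13.5×10³ / 215.5 = 62.64 N·m.
Under the same torque, τ_max = 16T/(πd³) is largest where d is smallest — segment AB (d = 45.1 mm).
τ_max = 16·62.64/(π·(0.0451)³) = 3.478×10^6 Pa.

3.48e6 Pa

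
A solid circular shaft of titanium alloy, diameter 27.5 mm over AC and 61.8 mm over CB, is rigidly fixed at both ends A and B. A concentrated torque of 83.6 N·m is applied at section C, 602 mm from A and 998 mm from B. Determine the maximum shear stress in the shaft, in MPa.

Compatibility: T_A·a/J_AC = T_B·b/J_CB with T_A + T_B = T₀.
J_AC = 5.61×10^-8 m⁴, J_CB = 1.43×10^-6 m⁴, so T_A = T₀·(J_AC/a)/((J_AC/a)+(J_CB/b)) = 5.102 N·m, T_B = 78.50 N·m.
τ in each portion: τ_AC = 1.25×10^6 Pa, τ_CB = 1.69×10^6 Pa; maximum is in CB.
τ_max = T_CB·r/J = 78.50·0.0309/1.43×10^-6 = 1.694×10^6 Pa.

1.69 MPa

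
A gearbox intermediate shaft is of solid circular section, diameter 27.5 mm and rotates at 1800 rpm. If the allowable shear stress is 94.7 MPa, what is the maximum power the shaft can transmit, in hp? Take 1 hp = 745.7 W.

97.7 hp

J = πd⁴/32 = π(0.0275)⁴/32 = 5.615×10^-8 m⁴.
T_max = τ_allow·J/r = 9.47×10^7 × 5.615×10^-8 / 0.0138 = 386.7 N·m.
ω = 2π·1800/60 = 188.5 rad/s, so P_max = T_max·ω = 7.289×10^4 W.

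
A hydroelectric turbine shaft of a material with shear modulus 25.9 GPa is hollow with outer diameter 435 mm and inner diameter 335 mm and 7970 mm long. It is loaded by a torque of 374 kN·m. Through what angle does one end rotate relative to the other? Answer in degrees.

2.89°

J = π(d_o⁴ − d_i⁴)/32 = π(0.435⁴ − 0.335⁴)/32 = 2.279×10^-3 m⁴.
θ = T·L/(G·J) = 374000 × 7.97 / (25.9×10⁹ × 2.279×10^-3) = 0.05050 rad.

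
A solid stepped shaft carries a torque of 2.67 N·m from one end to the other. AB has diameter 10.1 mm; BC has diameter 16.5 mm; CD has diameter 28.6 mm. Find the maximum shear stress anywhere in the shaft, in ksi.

1.91 ksi

Under the same torque, τ_max = 16T/(πd³) is largest where d is smallest — segment AB (d = 10.1 mm).
τ_max = 16·2.670/(π·(0.0101)³) = 1.320×10^7 Pa.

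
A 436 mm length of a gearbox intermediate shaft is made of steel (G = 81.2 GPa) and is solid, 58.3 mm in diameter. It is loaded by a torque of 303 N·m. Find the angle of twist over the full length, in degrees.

0.0822°

J = πd⁴/32 = π(0.0583)⁴/32 = 1.134×10^-6 m⁴.
θ = T·L/(G·J) = 303.0 × 0.436 / (81.2×10⁹ × 1.134×10^-6) = 1.434×10^-3 rad.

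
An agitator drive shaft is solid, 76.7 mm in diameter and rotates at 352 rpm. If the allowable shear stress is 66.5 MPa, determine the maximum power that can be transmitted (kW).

J = πd⁴/32 = π(0.0767)⁴/32 = 3.398×10^-6 m⁴.
T_max = τ_allow·J/r = 6.65×10^7 × 3.398×10^-6 / 0.0384 = 5892 N·m.
ω = 2π·352/60 = 36.86 rad/s, so P_max = T_max·ω = 2.172×10^5 W.

217 kW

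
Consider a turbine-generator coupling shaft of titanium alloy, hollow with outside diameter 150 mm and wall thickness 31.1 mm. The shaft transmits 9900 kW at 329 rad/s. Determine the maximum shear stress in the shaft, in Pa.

5.14e7 Pa

ω = 329 rad/s, so T = P/ω = 9900×10³ / 329.0 = 30090 N·m.
J = π(d_o⁴ − d_i⁴)/32 = π(0.150⁴ − 0.0878⁴)/32 = 4.387×10^-5 m⁴.
τ_max = T·r/J = 30090 × 0.0750 / 4.387×10^-5 = 5.145×10^7 Pa.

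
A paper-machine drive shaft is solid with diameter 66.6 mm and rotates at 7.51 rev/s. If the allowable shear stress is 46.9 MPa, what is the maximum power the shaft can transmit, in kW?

128 kW

J = πd⁴/32 = π(0.0666)⁴/32 = 1.932×10^-6 m⁴.
T_max = τ_allow·J/r = 4.69×10^7 × 1.932×10^-6 / 0.0333 = 2720 N·m.
ω = 2π·7.51 = 47.19 rad/s, so P_max = T_max·ω = 1.284×10^5 W.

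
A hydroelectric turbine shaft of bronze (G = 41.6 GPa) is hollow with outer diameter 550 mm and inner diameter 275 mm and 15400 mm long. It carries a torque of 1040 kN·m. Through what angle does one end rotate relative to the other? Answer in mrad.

J = π(d_o⁴ − d_i⁴)/32 = π(0.550⁴ − 0.275⁴)/32 = 8.422×10^-3 m⁴.
θ = T·L/(G·J) = 1.040e6 × 15.4 / (41.6×10⁹ × 8.422×10^-3) = 0.04571 rad.

45.7 mrad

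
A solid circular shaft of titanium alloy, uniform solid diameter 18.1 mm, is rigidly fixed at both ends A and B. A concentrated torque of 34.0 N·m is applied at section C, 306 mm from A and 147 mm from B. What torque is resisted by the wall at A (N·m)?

With uniform GJ and both ends fixed, compatibility θ_AC = θ_CB gives T_A·a = T_B·b, together with T_A + T_B = T₀.
T_A = T₀·b/(a+b) = 34.00·147/453.0 = 11.03 N·m; T_B = 22.97 N·m.

11.0 N·m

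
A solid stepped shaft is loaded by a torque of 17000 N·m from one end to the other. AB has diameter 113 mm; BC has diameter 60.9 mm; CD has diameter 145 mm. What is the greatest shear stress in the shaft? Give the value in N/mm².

Under the same torque, τ_max = 16T/(πd³) is largest where d is smallest — segment BC (d = 60.9 mm).
τ_max = 16·17000/(π·(0.0609)³) = 3.833×10^8 Pa.

383 N/mm²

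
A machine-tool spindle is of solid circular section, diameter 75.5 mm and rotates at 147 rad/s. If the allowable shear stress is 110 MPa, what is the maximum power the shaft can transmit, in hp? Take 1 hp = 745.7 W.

1830 hp

J = πd⁴/32 = π(0.0755)⁴/32 = 3.190×10^-6 m⁴.
T_max = τ_allow·J/r = 1.10×10^8 × 3.190×10^-6 / 0.0377 = 9295 N·m.
ω = 147 rad/s, so P_max = T_max·ω = 1.366×10^6 W.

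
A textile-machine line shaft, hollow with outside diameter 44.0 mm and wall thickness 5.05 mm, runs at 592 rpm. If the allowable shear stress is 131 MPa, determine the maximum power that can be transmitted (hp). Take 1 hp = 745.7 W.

118 hp

J = π(d_o⁴ − d_i⁴)/32 = π(0.0440⁴ − 0.0339⁴)/32 = 2.383×10^-7 m⁴.
T_max = τ_allow·J/r = 1.31×10^8 × 2.383×10^-7 / 0.0220 = 1419 N·m.
ω = 2π·592/60 = 61.99 rad/s, so P_max = T_max·ω = 8.797×10^4 W.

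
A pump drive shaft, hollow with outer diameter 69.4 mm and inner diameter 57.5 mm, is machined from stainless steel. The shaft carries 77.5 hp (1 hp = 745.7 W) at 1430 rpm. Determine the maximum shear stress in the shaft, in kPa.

ω = 2π·1430/60 = 149.7 rad/s, so T = P/ω = 77.5×745.7 / 149.7 = 385.9 N·m.
J = π(d_o⁴ − d_i⁴)/32 = π(0.0694⁴ − 0.0575⁴)/32 = 1.204×10^-6 m⁴.
τ_max = T·r/J = 385.9 × 0.0347 / 1.204×10^-6 = 1.112×10^7 Pa.

11100 kPa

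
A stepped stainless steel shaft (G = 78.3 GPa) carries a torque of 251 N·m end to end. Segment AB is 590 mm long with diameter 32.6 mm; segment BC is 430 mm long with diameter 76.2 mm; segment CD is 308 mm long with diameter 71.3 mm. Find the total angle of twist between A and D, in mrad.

17.9 mrad

J_AB = π(0.0326)⁴/32 = 1.11×10^-7 m⁴; J_BC = π(0.0762)⁴/32 = 3.31×10^-6 m⁴; J_CD = π(0.0713)⁴/32 = 2.54×10^-6 m⁴.
θ = (T/G)·Σ L_i/J_i = (251.0/78.3×10⁹)·(0.590/1.11×10^-7 + 0.430/3.31×10^-6 + 0.308/2.54×10^-6) = 0.01786 rad.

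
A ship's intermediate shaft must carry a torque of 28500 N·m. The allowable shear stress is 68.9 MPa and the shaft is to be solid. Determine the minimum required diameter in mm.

For a solid shaft τ_max = 16T/(πd³), so d = (16T/(π τ_allow))^(1/3) = (16·28500/(π·6.89×10^7))^(1/3) = 0.1282 m.

128 mm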